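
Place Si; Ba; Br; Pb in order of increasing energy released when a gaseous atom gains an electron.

Ba < Pb < Si < Br

Si is in period 3, group 14; Br is in period 4, group 17; Ba is in period 6, group 2; Pb is in period 6, group 14.
Adding an electron releases more energy for atoms nearer the top right (short of the noble gases).
Neither a single period nor a single group — weigh both effects.
Pb > Ba: Pb lies to the right of Ba in period 6, so the across-period effect alone puts Pb higher.
Si > Pb: they share group 14; the group trend gives Si the larger value.
Br > Si: period and group pull opposite ways; the across-period shift dominates (325 vs 134 kJ/mol).
Tabulated electron affinity (kJ/mol): Si 134, Br 325, Ba 14, Pb 35.
So from lowest to highest: Ba < Pb < Si < Br.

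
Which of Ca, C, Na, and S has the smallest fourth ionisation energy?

After 3 electrons have been removed, what remains? Ca³⁺ is already 1 electron into the core; C³⁺ still has 1 valence electron; Na³⁺ is already 2 electrons into the core; S³⁺ still has 3 valence electrons.
Pulling an electron out of a noble-gas core costs far more than removing a remaining valence electron, so Ca and Na sit at the high end of IE_4.
Valence configurations: C³⁺ [He]2s¹, S³⁺ [Ne]3s²3p¹.
Tabulated IE_4 (kJ/mol): Ca 6491, C 6223, Na 9543, S 4556.
Overall IE_4 order: S < C < Ca < Na.

S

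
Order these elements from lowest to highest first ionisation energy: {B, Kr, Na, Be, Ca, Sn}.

Na < Ca < Sn < B < Be < Kr

Be is in period 2, group 2; B is in period 2, group 13; Na is in period 3, group 1; Ca is in period 4, group 2; Kr is in period 4, group 18; Sn is in period 5, group 14.
First ionization energy rises across a period (greater Z_eff holds electrons more tightly) and falls down a group (valence electrons are farther from the nucleus).
Neither a single period nor a single group — weigh both effects.
Ca > Na: period and group pull opposite ways; the across-period shift dominates (590 vs 496 kJ/mol).
Sn > Ca: the two effects oppose for this pair; the across-period effect wins (709 vs 590 kJ/mol).
B > Sn: period and group pull opposite ways; the down-group shift dominates (801 vs 709 kJ/mol).
Be > B: this pair runs against the simple trend — see the exception note.
Kr > Be: the two effects oppose for this pair; the across-period effect wins (1351 vs 900 kJ/mol).
Note the exception: Be has a higher first ionization energy than B, contrary to the simple trend — removing B's lone 2p electron is easier than breaking Be's filled 2s².
For reference (kJ/mol): Be 900, B 801, Na 496, Ca 590, Kr 1351, Sn 709.
So from lowest to highest: Na < Ca < Sn < B < Be < Kr.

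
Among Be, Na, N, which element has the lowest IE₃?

N

The third ionization energy removes an electron from the +2 ion. For each element: Be²⁺ is the bare [He] core; Na²⁺ is already 1 electron into the core; N²⁺ still has 3 valence electrons.
Core electrons are held far more tightly than valence electrons, so Na and Be top the IE_3 order.
Approximate IE_3 values (kJ/mol): Be 14849, Na 6910, N 4578.
Hence IE_3: N < Na < Be.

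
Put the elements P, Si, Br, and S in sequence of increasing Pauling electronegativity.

Si, P, S, Br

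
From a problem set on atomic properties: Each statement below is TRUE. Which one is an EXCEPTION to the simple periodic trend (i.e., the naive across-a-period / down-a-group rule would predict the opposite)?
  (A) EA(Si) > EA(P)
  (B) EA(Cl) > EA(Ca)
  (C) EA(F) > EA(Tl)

The general trend: electron affinity increases across a period and decreases down a group.
(A) Si (period 3, group 14) vs P (period 3, group 15): the stated order contradicts the simple trend.
(B) Cl (period 3, group 17) vs Ca (period 4, group 2): the stated order agrees with the simple trend.
(C) F (period 2, group 17) vs Tl (period 6, group 13): the stated order agrees with the simple trend.
The exception is (A): adding an electron to P's half-filled 3p³ is unfavourable, so Si (3p²) has the more exothermic EA.

(A)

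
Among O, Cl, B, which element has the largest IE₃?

Consider each +2 ion: O²⁺ still has 4 valence electrons; Cl²⁺ still has 5 valence electrons; B²⁺ still has 1 valence electron.
All are still removing valence electrons, so compare the +2 ions as you would atoms: IE_3 generally rises across a period (higher Z_eff) and falls down a group (larger shell), subject to the usual subshell exceptions.
Valence configurations: O²⁺ [He]2s²2p², Cl²⁺ [Ne]3s²3p³, B²⁺ [He]2s¹.
The numbers (kJ/mol): O 5300, Cl 3822, B 3660.
Overall IE_3 order: B < Cl < O.

O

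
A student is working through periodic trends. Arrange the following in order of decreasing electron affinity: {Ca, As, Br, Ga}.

Br > As > Ga > Ca

Electron affinity generally becomes more exothermic across a period toward the halogens and less exothermic down a group.
All lie in period 4, so electron affinity increases left to right.
So from highest to lowest: Br > As > Ga > Ca.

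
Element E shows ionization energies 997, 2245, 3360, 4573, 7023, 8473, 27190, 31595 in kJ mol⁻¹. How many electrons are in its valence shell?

6

Look for the largest jump between consecutive ionization energies: IE7/IE6 ≈ 3.2, far larger than any earlier ratio.
That jump marks the point where a core electron is being removed. So the atom has 6 valence electrons.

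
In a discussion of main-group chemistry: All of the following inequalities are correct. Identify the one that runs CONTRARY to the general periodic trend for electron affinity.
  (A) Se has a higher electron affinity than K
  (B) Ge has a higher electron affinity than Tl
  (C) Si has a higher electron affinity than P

The general trend: electron affinity increases across a period and decreases down a group.
(A) Se (period 4, group 16) vs K (period 4, group 1): the stated order agrees with the simple trend.
(B) Ge (period 4, group 14) vs Tl (period 6, group 13): the stated order agrees with the simple trend.
(C) Si (period 3, group 14) vs P (period 3, group 15): the stated order contradicts the simple trend.
The exception is (C): adding an electron to P's half-filled 3p³ is unfavourable, so Si (3p²) has the more exothermic EA.

(C)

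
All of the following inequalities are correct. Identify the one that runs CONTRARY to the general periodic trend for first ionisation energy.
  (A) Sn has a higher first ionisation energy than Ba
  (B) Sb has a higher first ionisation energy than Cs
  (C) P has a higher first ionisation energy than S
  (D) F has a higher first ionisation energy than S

(C)

The general trend: first ionisation energy increases across a period and decreases down a group.
(A) Sn (period 5, group 14) vs Ba (period 6, group 2): the stated order agrees with the simple trend.
(B) Sb (period 5, group 15) vs Cs (period 6, group 1): the stated order agrees with the simple trend.
(C) P (period 3, group 15) vs S (period 3, group 16): the stated order contradicts the simple trend.
(D) F (period 2, group 17) vs S (period 3, group 16): the stated order agrees with the simple trend.
The exception is (C): S (3p⁴) ionizes more easily than half-filled P (3p³) because the paired 3p electron in S is pushed out by e⁻–e⁻ repulsion.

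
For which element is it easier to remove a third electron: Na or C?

C

IE_3 is the cost of taking one more electron from the +2 cation: Na²⁺ is already 1 electron into the core; C²⁺ still has 2 valence electrons.
Breaking into a closed-shell core is much more expensive than removing a leftover valence electron — Na has the largest IE_3 here.
Tabulated IE_3 (kJ/mol): Na 6910, C 4620.
Putting it together, IE_3: C < Na.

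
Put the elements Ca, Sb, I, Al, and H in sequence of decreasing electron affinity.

H is in period 1, group 1; Al is in period 3, group 13; Ca is in period 4, group 2; Sb is in period 5, group 15; I is in period 5, group 17.
Atoms with high Z_eff and room in the valence shell (especially the halogens) have the most exothermic electron affinities.
Here both period and group differ, so the two effects have to be weighed against each other.
Al > Ca: relative to Ca, both the across-period and down-group shifts push Al's electron affinity up.
H > Al: the two effects oppose for this pair; the down-group effect wins (73 vs 42 kJ/mol).
Sb > H: the two effects oppose for this pair; the across-period effect wins (103 vs 73 kJ/mol).
I > Sb: I lies to the right of Sb in period 5, so the across-period effect alone puts I higher.
Approximate values (kJ/mol): H 73, Al 42, Ca 2, Sb 103, I 295.
So from highest to lowest: I > Sb > H > Al > Ca.

I > Sb > H > Al > Ca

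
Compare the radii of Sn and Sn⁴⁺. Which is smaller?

Sn⁴⁺

Forming Sn⁴⁺ removes 4 electrons from Sn. Fewer electrons for the same nuclear charge means less shielding and a higher Z_eff on the remaining electrons.
A cation is smaller than its parent atom: Sn⁴⁺ < Sn.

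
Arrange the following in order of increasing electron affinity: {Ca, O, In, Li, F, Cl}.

Atoms with high Z_eff and room in the valence shell (especially the halogens) have the most exothermic electron affinities.
Here both period and group differ, so the two effects have to be weighed against each other.
In > Ca: period and group pull opposite ways; the across-period shift dominates (29 vs 2 kJ/mol).
Li > In: period and group pull opposite ways; the down-group shift dominates (60 vs 29 kJ/mol).
O > Li: O lies to the right of Li in period 2, so the across-period effect alone puts O higher.
F > O: both are in period 2; the period trend gives F the larger value.
Cl > F: this pair runs against the simple trend — see the exception note.
Note the exception: Cl has a higher electron affinity than F, contrary to the simple trend — F's small 2p subshell makes the incoming electron feel strong e⁻–e⁻ repulsion, so Cl actually releases more energy on gaining an electron.
Approximate values (kJ/mol): Li 60, O 141, F 328, Cl 349, Ca 2, In 29.
So from lowest to highest: Ca < In < Li < O < F < Cl.

Ca < In < Li < O < F < Cl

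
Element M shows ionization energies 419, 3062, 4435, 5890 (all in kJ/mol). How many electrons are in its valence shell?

Look for the largest jump between consecutive ionization energies: IE2/IE1 ≈ 7.3, far larger than any earlier ratio.
That jump marks the point where a core electron is being removed. So the atom has 1 valence electron.

1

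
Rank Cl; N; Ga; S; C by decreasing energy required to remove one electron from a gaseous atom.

N > Cl > C > S > Ga

C is in period 2, group 14; N is in period 2, group 15; S is in period 3, group 16; Cl is in period 3, group 17; Ga is in period 4, group 13.
Removing the outermost electron gets harder across a period and easier down a group.
These span different periods and groups, so the two trends combine.
S > Ga: both effects reinforce here, so S is clearly the higher of the two.
C > S: period and group pull opposite ways; the down-group shift dominates (1086 vs 1000 kJ/mol).
Cl > C: period and group pull opposite ways; the across-period shift dominates (1251 vs 1086 kJ/mol).
N > Cl: period and group pull opposite ways; the down-group shift dominates (1402 vs 1251 kJ/mol).
For reference (kJ/mol): C 1086, N 1402, S 1000, Cl 1251, Ga 579.
So from highest to lowest: N > Cl > C > S > Ga.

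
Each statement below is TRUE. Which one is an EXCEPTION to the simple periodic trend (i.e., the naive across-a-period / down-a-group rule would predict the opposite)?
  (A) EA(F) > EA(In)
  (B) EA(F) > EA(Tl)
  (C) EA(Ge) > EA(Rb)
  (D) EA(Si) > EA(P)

(D)

The general trend: electron affinity increases across a period and decreases down a group.
(A) F (period 2, group 17) vs In (period 5, group 13): the stated order agrees with the simple trend.
(B) F (period 2, group 17) vs Tl (period 6, group 13): the stated order agrees with the simple trend.
(C) Ge (period 4, group 14) vs Rb (period 5, group 1): the stated order agrees with the simple trend.
(D) Si (period 3, group 14) vs P (period 3, group 15): the stated order contradicts the simple trend.
The exception is (D): adding an electron to P's half-filled 3p³ is unfavourable, so Si (3p²) has the more exothermic EA.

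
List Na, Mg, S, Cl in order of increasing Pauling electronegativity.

Na < Mg < S < Cl

Na is in period 3, group 1; Mg is in period 3, group 2; S is in period 3, group 16; Cl is in period 3, group 17.
EN rises left→right (higher Z_eff, smaller atoms) and falls top→bottom (larger, more shielded atoms).
All lie in period 3, so electronegativity increases left to right.
So from lowest to highest: Na < Mg < S < Cl.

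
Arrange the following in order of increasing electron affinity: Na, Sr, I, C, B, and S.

EA tends to increase across a period and decrease down a group, though the pattern is less regular than for IE or radius.
These span different periods and groups, so the two trends combine.
B > Sr: both effects reinforce here, so B is clearly the higher of the two.
Na > B: this pair runs against the simple trend — see the exception note.
C > Na: relative to Na, both the across-period and down-group shifts push C's electron affinity up.
S > C: the two effects oppose for this pair; the across-period effect wins (200 vs 122 kJ/mol).
I > S: the two effects oppose for this pair; the across-period effect wins (295 vs 200 kJ/mol).
Note the exception: Na has a higher electron affinity than B, contrary to the simple trend — B's ns²np¹ configuration gives only a small electron affinity — the sparsely filled np subshell binds an added electron weakly.
Approximate values (kJ/mol): B 27, C 122, Na 53, S 200, Sr 5, I 295.
So from lowest to highest: Sr < B < Na < C < S < I.

Sr, B, Na, C, S, I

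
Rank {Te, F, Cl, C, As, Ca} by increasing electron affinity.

C is in period 2, group 14; F is in period 2, group 17; Cl is in period 3, group 17; Ca is in period 4, group 2; As is in period 4, group 15; Te is in period 5, group 16.
Electron affinity generally becomes more exothermic across a period toward the halogens and less exothermic down a group.
These span different periods and groups, so the two trends combine.
As > Ca: As lies to the right of Ca in period 4, so the across-period effect alone puts As higher.
C > As: period and group pull opposite ways; the down-group shift dominates (122 vs 78 kJ/mol).
Te > C: the two effects oppose for this pair; the across-period effect wins (190 vs 122 kJ/mol).
F > Te: both effects reinforce here, so F is clearly the higher of the two.
Cl > F: this pair runs against the simple trend — see the exception note.
Note the exception: Cl has a higher electron affinity than F, contrary to the simple trend — F's small 2p subshell makes the incoming electron feel strong e⁻–e⁻ repulsion, so Cl actually releases more energy on gaining an electron.
For reference (kJ/mol): C 122, F 328, Cl 349, Ca 2, As 78, Te 190.
So from lowest to highest: Ca < As < C < Te < F < Cl.

Ca < As < C < Te < F < Cl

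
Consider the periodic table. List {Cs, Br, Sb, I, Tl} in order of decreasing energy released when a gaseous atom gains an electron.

Br > I > Sb > Cs > Tl

Br is in period 4, group 17; Sb is in period 5, group 15; I is in period 5, group 17; Cs is in period 6, group 1; Tl is in period 6, group 13.
Electron affinity generally becomes more exothermic across a period toward the halogens and less exothermic down a group.
Here both period and group differ, so the two effects have to be weighed against each other.
Cs > Tl: this pair runs against the simple trend — see the exception note.
Sb > Cs: both effects reinforce here, so Sb is clearly the higher of the two.
I > Sb: I lies to the right of Sb in period 5, so the across-period effect alone puts I higher.
Br > I: Br sits above I in group 17, so the down-group effect alone puts Br higher.
Note the exception: Cs has a higher electron affinity than Tl, contrary to the simple trend — Tl's ns²np¹ configuration gives only a small electron affinity — the sparsely filled np subshell binds an added electron weakly.
For reference (kJ/mol): Br 325, Sb 103, I 295, Cs 46, Tl 19.
So from highest to lowest: Br > I > Sb > Cs > Tl.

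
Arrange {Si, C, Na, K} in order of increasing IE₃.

IE_3 is the cost of taking one more electron from the +2 cation: Si²⁺ still has 2 valence electrons; C²⁺ still has 2 valence electrons; Na²⁺ is already 1 electron into the core; K²⁺ is already 1 electron into the core.
Usually core removal costs more than valence removal, but here the competition is close: a tightly held n=2 valence electron can cost more to remove than an n=3 core electron, so the actual values have to decide it.
Valence configurations: Si²⁺ [Ne]3s², C²⁺ [He]2s².
Approximate IE_3 values (kJ/mol): Si 3232, C 4620, Na 6910, K 4420.
Overall IE_3 order: Si < K < C < Na.

Si < K < C < Na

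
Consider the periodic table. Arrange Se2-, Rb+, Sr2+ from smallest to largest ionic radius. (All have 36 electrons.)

Sr2+ < Rb+ < Se2-

All of these have 36 electrons, so size is governed by nuclear charge alone: the more protons, the stronger the pull on the same electron cloud, and the smaller the ion.
Nuclear charges: Sr2+ (Z=38), Rb+ (Z=37), Se2- (Z=34).
Smallest to largest: Sr2+ < Rb+ < Se2-.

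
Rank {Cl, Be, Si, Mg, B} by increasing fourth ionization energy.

Si < Cl < Mg < Be < B

The fourth ionization energy removes an electron from the +3 ion. For each element: Cl³⁺ still has 4 valence electrons; Be³⁺ is already 1 electron into the core; Si³⁺ still has 1 valence electron; Mg³⁺ is already 1 electron into the core; B³⁺ is the bare [He] core.
Core electrons are held far more tightly than valence electrons, so Mg, Be and B top the IE_4 order.
Valence configurations: Cl³⁺ [Ne]3s²3p², Si³⁺ [Ne]3s¹.
Approximate IE_4 values (kJ/mol): Cl 5159, Be 21007, Si 4356, Mg 10543, B 25026.
So the fourth ionization energies run Si < Cl < Mg < Be < B.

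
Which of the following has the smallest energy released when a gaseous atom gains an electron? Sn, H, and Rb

Rb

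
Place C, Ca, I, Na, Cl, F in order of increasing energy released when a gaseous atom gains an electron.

Ca < Na < C < I < F < Cl

EA tends to increase across a period and decrease down a group, though the pattern is less regular than for IE or radius.
Here both period and group differ, so the two effects have to be weighed against each other.
Na > Ca: the two effects oppose for this pair; the down-group effect wins (53 vs 2 kJ/mol).
C > Na: relative to Na, both the across-period and down-group shifts push C's electron affinity up.
I > C: the two effects oppose for this pair; the across-period effect wins (295 vs 122 kJ/mol).
F > I: F sits above I in group 17, so the down-group effect alone puts F higher.
Cl > F: this pair runs against the simple trend — see the exception note.
Note the exception: Cl has a higher electron affinity than F, contrary to the simple trend — F's small 2p subshell makes the incoming electron feel strong e⁻–e⁻ repulsion, so Cl actually releases more energy on gaining an electron.
Approximate values (kJ/mol): C 122, F 328, Na 53, Cl 349, Ca 2, I 295.
So from lowest to highest: Ca < Na < C < I < F < Cl.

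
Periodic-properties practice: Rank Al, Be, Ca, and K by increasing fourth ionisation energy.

After 3 electrons have been removed, what remains? Al³⁺ is the bare [Ne] core; Be³⁺ is already 1 electron into the core; Ca³⁺ is already 1 electron into the core; K³⁺ is already 2 electrons into the core.
All of these are removing an electron from a noble-gas core or deeper; the smaller core (lower principal quantum number) is held far more tightly, and within a period the higher nuclear charge binds the same core more tightly.
Approximate IE_4 values (kJ/mol): Al 11577, Be 21007, Ca 6491, K 5877.
Putting it together, IE_4: K < Ca < Al < Be.

K < Ca < Al < Be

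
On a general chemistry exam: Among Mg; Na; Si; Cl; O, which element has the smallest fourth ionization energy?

After 3 electrons have been removed, what remains? Mg³⁺ is already 1 electron into the core; Na³⁺ is already 2 electrons into the core; Si³⁺ still has 1 valence electron; Cl³⁺ still has 4 valence electrons; O³⁺ still has 3 valence electrons.
Pulling an electron out of a noble-gas core costs far more than removing a remaining valence electron, so Na and Mg sit at the high end of IE_4.
Valence configurations: Si³⁺ [Ne]3s¹, Cl³⁺ [Ne]3s²3p², O³⁺ [He]2s²2p¹.
Approximate IE_4 values (kJ/mol): Mg 10543, Na 9543, Si 4356, Cl 5159, O 7469.
So the fourth ionization energies run Si < Cl < O < Na < Mg.

Si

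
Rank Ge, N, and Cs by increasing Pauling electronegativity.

Cs < Ge < N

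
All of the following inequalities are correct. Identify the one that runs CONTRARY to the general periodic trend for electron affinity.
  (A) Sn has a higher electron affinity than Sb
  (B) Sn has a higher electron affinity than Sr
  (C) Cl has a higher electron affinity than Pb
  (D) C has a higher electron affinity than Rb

(A)

The general trend: electron affinity increases across a period and decreases down a group.
(A) Sn (period 5, group 14) vs Sb (period 5, group 15): the stated order contradicts the simple trend.
(B) Sn (period 5, group 14) vs Sr (period 5, group 2): the stated order agrees with the simple trend.
(C) Cl (period 3, group 17) vs Pb (period 6, group 14): the stated order agrees with the simple trend.
(D) C (period 2, group 14) vs Rb (period 5, group 1): the stated order agrees with the simple trend.
The exception is (A): adding an electron to Sb's half-filled 5p³ is unfavourable, so Sn has the more exothermic EA.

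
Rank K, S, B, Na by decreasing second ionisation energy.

After 1 electron has been removed, what remains? K⁺ is the bare [Ar] core; S⁺ still has 5 valence electrons; B⁺ still has 2 valence electrons; Na⁺ is the bare [Ne] core.
Breaking into a closed-shell core is much more expensive than removing a leftover valence electron — K and Na have the largest IE_2 here.
Valence configurations: S⁺ [Ne]3s²3p³, B⁺ [He]2s².
The numbers (kJ/mol): K 3052, S 2252, B 2427, Na 4562.
Putting it together, IE_2: S < B < K < Na.

Na, K, B, S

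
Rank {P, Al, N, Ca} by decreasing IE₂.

N > P > Al > Ca

After 1 electron has been removed, what remains? P⁺ still has 4 valence electrons; Al⁺ still has 2 valence electrons; N⁺ still has 4 valence electrons; Ca⁺ still has 1 valence electron.
All are still removing valence electrons, so compare the +1 ions as you would atoms: IE_2 generally rises across a period (higher Z_eff) and falls down a group (larger shell), subject to the usual subshell exceptions.
Valence configurations: P⁺ [Ne]3s²3p², Al⁺ [Ne]3s², N⁺ [He]2s²2p², Ca⁺ [Ar]4s¹.
Approximate IE_2 values (kJ/mol): P 1907, Al 1817, N 2856, Ca 1145.
So the second ionization energies run Ca < Al < P < N.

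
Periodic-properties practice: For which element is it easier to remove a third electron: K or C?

K

After 2 electrons have been removed, what remains? K²⁺ is already 1 electron into the core; C²⁺ still has 2 valence electrons.
Usually core removal costs more than valence removal, but here the competition is close: a tightly held n=2 valence electron can cost more to remove than an n=3 core electron, so the actual values have to decide it.
Approximate IE_3 values (kJ/mol): K 4420, C 4620.
Putting it together, IE_3: K < C.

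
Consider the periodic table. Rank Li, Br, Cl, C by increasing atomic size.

C < Cl < Br < Li

Li is in period 2, group 1; C is in period 2, group 14; Cl is in period 3, group 17; Br is in period 4, group 17.
Across a period the added protons contract the valence shell; down a group each new principal shell makes the atom larger.
Neither a single period nor a single group — weigh both effects.
Cl > C: period and group pull opposite ways; the down-group shift dominates (99 vs 75 pm).
Br > Cl: they share group 17; the group trend gives Br the larger value.
Li > Br: the two effects oppose for this pair; the across-period effect wins (133 vs 114 pm).
For reference (pm): Li 133, C 75, Cl 99, Br 114.
So from smallest to largest: C < Cl < Br < Li.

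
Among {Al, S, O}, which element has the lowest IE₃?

IE_3 is the cost of taking one more electron from the +2 cation: Al²⁺ still has 1 valence electron; S²⁺ still has 4 valence electrons; O²⁺ still has 4 valence electrons.
All are still removing valence electrons, so compare the +2 ions as you would atoms: IE_3 generally rises across a period (higher Z_eff) and falls down a group (larger shell), subject to the usual subshell exceptions.
Valence configurations: Al²⁺ [Ne]3s¹, S²⁺ [Ne]3s²3p², O²⁺ [He]2s²2p².
Tabulated IE_3 (kJ/mol): Al 2745, S 3357, O 5300.
Hence IE_3: Al < S < O.

Al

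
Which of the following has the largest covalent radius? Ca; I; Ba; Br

Ba

Ca is in period 4, group 2; Br is in period 4, group 17; I is in period 5, group 17; Ba is in period 6, group 2.
Atomic radius shrinks across a period as nuclear charge pulls the same shell inward, and grows down a group as new shells are added.
Neither a single period nor a single group — weigh both effects.
I > Br: they share group 17; the group trend gives I the larger value.
Ca > I: the two effects oppose for this pair; the across-period effect wins (171 vs 133 pm).
Ba > Ca: Ba sits below Ca in group 2, so the down-group effect alone puts Ba larger.
Approximate values (pm): Ca 171, Br 114, I 133, Ba 196.
The largest covalent radius among these belongs to Ba.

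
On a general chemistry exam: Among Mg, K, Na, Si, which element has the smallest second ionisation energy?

Mg

IE_2 is the cost of taking one more electron from the +1 cation: Mg⁺ still has 1 valence electron; K⁺ is the bare [Ar] core; Na⁺ is the bare [Ne] core; Si⁺ still has 3 valence electrons.
Pulling an electron out of a noble-gas core costs far more than removing a remaining valence electron, so K and Na sit at the high end of IE_2.
Valence configurations: Mg⁺ [Ne]3s¹, Si⁺ [Ne]3s²3p¹.
Tabulated IE_2 (kJ/mol): Mg 1451, K 3052, Na 4562, Si 1577.
So the second ionization energies run Mg < Si < K < Na.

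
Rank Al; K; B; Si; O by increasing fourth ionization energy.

The fourth ionization energy removes an electron from the +3 ion. For each element: Al³⁺ is the bare [Ne] core; K³⁺ is already 2 electrons into the core; B³⁺ is the bare [He] core; Si³⁺ still has 1 valence electron; O³⁺ still has 3 valence electrons.
Usually core removal costs more than valence removal, but here the competition is close: a tightly held n=2 valence electron can cost more to remove than an n=3 core electron, so the actual values have to decide it.
Valence configurations: Si³⁺ [Ne]3s¹, O³⁺ [He]2s²2p¹.
Tabulated IE_4 (kJ/mol): Al 11577, K 5877, B 25026, Si 4356, O 7469.
Overall IE_4 order: Si < K < O < Al < B.

Si, K, O, Al, B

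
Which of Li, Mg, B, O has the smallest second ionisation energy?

IE_2 is the cost of taking one more electron from the +1 cation: Li⁺ is the bare [He] core; Mg⁺ still has 1 valence electron; B⁺ still has 2 valence electrons; O⁺ still has 5 valence electrons.
Breaking into a closed-shell core is much more expensive than removing a leftover valence electron — Li has the largest IE_2 here.
Valence configurations: Mg⁺ [Ne]3s¹, B⁺ [He]2s², O⁺ [He]2s²2p³.
Approximate IE_2 values (kJ/mol): Li 7298, Mg 1451, B 2427, O 3388.
Putting it together, IE_2: Mg < B < O < Li.

Mg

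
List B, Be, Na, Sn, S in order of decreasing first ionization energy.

S, Be, B, Sn, Na

Removing the outermost electron gets harder across a period and easier down a group.
Here both period and group differ, so the two effects have to be weighed against each other.
Sn > Na: period and group pull opposite ways; the across-period shift dominates (709 vs 496 kJ/mol).
B > Sn: the two effects oppose for this pair; the down-group effect wins (801 vs 709 kJ/mol).
Be > B: this pair runs against the simple trend — see the exception note.
S > Be: the two effects oppose for this pair; the across-period effect wins (1000 vs 900 kJ/mol).
Note the exception: Be has a higher first ionization energy than B, contrary to the simple trend — removing B's lone 2p electron is easier than breaking Be's filled 2s².
Approximate values (kJ/mol): Be 900, B 801, Na 496, S 1000, Sn 709.
So from highest to lowest: S > Be > B > Sn > Na.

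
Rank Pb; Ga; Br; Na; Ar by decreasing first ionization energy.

Na is in period 3, group 1; Ar is in period 3, group 18; Ga is in period 4, group 13; Br is in period 4, group 17; Pb is in period 6, group 14.
Across a period the outer electron is held more tightly (higher IE₁); down a group it sits in a higher shell, more shielded, and comes off more easily.
These span different periods and groups, so the two trends combine.
Ga > Na: the two effects oppose for this pair; the across-period effect wins (579 vs 496 kJ/mol).
Pb > Ga: the two effects oppose for this pair; the across-period effect wins (716 vs 579 kJ/mol).
Br > Pb: both effects reinforce here, so Br is clearly the higher of the two.
Ar > Br: both effects reinforce here, so Ar is clearly the higher of the two.
Tabulated first ionization energy (kJ/mol): Na 496, Ar 1521, Ga 579, Br 1140, Pb 716.
So from highest to lowest: Ar > Br > Pb > Ga > Na.

Ar > Br > Pb > Ga > Na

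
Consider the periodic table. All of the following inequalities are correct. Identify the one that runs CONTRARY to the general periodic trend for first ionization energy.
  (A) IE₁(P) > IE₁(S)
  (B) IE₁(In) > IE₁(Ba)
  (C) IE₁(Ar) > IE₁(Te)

(A)

The general trend: first ionization energy increases across a period and decreases down a group.
(A) P (period 3, group 15) vs S (period 3, group 16): the stated order contradicts the simple trend.
(B) In (period 5, group 13) vs Ba (period 6, group 2): the stated order agrees with the simple trend.
(C) Ar (period 3, group 18) vs Te (period 5, group 16): the stated order agrees with the simple trend.
The exception is (A): S (3p⁴) ionizes more easily than half-filled P (3p³) because the paired 3p electron in S is pushed out by e⁻–e⁻ repulsion.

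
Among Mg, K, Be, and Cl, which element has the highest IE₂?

After 1 electron has been removed, what remains? Mg⁺ still has 1 valence electron; K⁺ is the bare [Ar] core; Be⁺ still has 1 valence electron; Cl⁺ still has 6 valence electrons.
Pulling an electron out of a noble-gas core costs far more than removing a remaining valence electron, so K sits at the high end of IE_2.
Valence configurations: Mg⁺ [Ne]3s¹, Be⁺ [He]2s¹, Cl⁺ [Ne]3s²3p⁴.
The numbers (kJ/mol): Mg 1451, K 3052, Be 1757, Cl 2298.
So the second ionization energies run Mg < Be < Cl < K.

K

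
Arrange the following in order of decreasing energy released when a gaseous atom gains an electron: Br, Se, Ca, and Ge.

Br > Se > Ge > Ca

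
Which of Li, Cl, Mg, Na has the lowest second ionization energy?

Mg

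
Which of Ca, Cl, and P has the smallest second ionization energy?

Ca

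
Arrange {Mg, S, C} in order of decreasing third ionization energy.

Mg > C > S

Consider each +2 ion: Mg²⁺ is the bare [Ne] core; S²⁺ still has 4 valence electrons; C²⁺ still has 2 valence electrons.
Pulling an electron out of a noble-gas core costs far more than removing a remaining valence electron, so Mg sits at the high end of IE_3.
Valence configurations: S²⁺ [Ne]3s²3p², C²⁺ [He]2s².
Approximate IE_3 values (kJ/mol): Mg 7733, S 3357, C 4620.
Hence IE_3: S < C < Mg.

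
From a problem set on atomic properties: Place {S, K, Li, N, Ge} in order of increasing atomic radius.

N < S < Ge < Li < K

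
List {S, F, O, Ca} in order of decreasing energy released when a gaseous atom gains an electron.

F > S > O > Ca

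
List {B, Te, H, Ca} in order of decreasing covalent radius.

Ca > Te > B > H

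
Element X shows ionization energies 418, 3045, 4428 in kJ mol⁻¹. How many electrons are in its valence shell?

Look for the largest jump between consecutive ionization energies: IE2/IE1 ≈ 7.3, far larger than any earlier ratio.
That jump marks the point where a core electron is being removed. So the atom has 1 valence electron.

1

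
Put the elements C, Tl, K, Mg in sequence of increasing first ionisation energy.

First ionization energy rises across a period (greater Z_eff holds electrons more tightly) and falls down a group (valence electrons are farther from the nucleus).
These span different periods and groups, so the two trends combine.
Tl > K: period and group pull opposite ways; the across-period shift dominates (589 vs 419 kJ/mol).
Mg > Tl: period and group pull opposite ways; the down-group shift dominates (738 vs 589 kJ/mol).
C > Mg: both effects reinforce here, so C is clearly the higher of the two.
For reference (kJ/mol): C 1086, Mg 738, K 419, Tl 589.
So from lowest to highest: K < Tl < Mg < C.

K < Tl < Mg < C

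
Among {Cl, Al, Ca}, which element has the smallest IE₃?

Al

After 2 electrons have been removed, what remains? Cl²⁺ still has 5 valence electrons; Al²⁺ still has 1 valence electron; Ca²⁺ is the bare [Ar] core.
Pulling an electron out of a noble-gas core costs far more than removing a remaining valence electron, so Ca sits at the high end of IE_3.
Valence configurations: Cl²⁺ [Ne]3s²3p³, Al²⁺ [Ne]3s¹.
The numbers (kJ/mol): Cl 3822, Al 2745, Ca 4912.
Hence IE_3: Al < Cl < Ca.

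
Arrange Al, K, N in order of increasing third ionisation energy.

IE_3 is the cost of taking one more electron from the +2 cation: Al²⁺ still has 1 valence electron; K²⁺ is already 1 electron into the core; N²⁺ still has 3 valence electrons.
Usually core removal costs more than valence removal, but here the competition is close: a tightly held n=2 valence electron can cost more to remove than an n=3 core electron, so the actual values have to decide it.
Valence configurations: Al²⁺ [Ne]3s¹, N²⁺ [He]2s²2p¹.
The numbers (kJ/mol): Al 2745, K 4420, N 4578.
So the third ionization energies run Al < K < N.

Al < K < N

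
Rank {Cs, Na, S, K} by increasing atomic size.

S, Na, K, Cs

Na is in period 3, group 1; S is in period 3, group 16; K is in period 4, group 1; Cs is in period 6, group 1.
Moving right in a period, electrons are added to the same shell under a stronger nuclear pull, so atoms get smaller; moving down, a new shell is opened and atoms get larger.
Neither a single period nor a single group — weigh both effects.
Na > S: Na lies to the left of S in period 3, so the across-period effect alone puts Na larger.
K > Na: they share group 1; the group trend gives K the larger value.
Cs > K: Cs sits below K in group 1, so the down-group effect alone puts Cs larger.
For reference (pm): Na 155, S 103, K 196, Cs 232.
So from smallest to largest: S < Na < K < Cs.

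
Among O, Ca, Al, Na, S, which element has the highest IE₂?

Na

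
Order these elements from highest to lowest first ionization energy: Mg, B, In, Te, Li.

Te > B > Mg > In > Li

Li is in period 2, group 1; B is in period 2, group 13; Mg is in period 3, group 2; In is in period 5, group 13; Te is in period 5, group 16.
Removing the outermost electron gets harder across a period and easier down a group.
Neither a single period nor a single group — weigh both effects.
In > Li: the two effects oppose for this pair; the across-period effect wins (558 vs 520 kJ/mol).
Mg > In: period and group pull opposite ways; the down-group shift dominates (738 vs 558 kJ/mol).
B > Mg: relative to Mg, both the across-period and down-group shifts push B's first ionization energy up.
Te > B: period and group pull opposite ways; the across-period shift dominates (869 vs 801 kJ/mol).
Approximate values (kJ/mol): Li 520, B 801, Mg 738, In 558, Te 869.
So from highest to lowest: Te > B > Mg > In > Li.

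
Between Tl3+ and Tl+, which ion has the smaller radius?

Both ions have Z = 81 protons, but Tl3+ has lost more electrons, so its remaining electrons feel a larger effective nuclear charge per electron and are pulled in more tightly.
Higher positive charge → smaller ion, so Tl+ > Tl3+.

Tl3+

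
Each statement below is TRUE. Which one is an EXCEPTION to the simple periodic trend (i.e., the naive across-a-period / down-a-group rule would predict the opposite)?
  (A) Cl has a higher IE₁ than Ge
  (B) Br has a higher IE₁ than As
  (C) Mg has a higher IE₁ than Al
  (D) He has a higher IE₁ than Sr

(C)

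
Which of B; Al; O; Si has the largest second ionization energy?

After 1 electron has been removed, what remains? B⁺ still has 2 valence electrons; Al⁺ still has 2 valence electrons; O⁺ still has 5 valence electrons; Si⁺ still has 3 valence electrons.
All are still removing valence electrons, so compare the +1 ions as you would atoms: IE_2 generally rises across a period (higher Z_eff) and falls down a group (larger shell), subject to the usual subshell exceptions.
Valence configurations: B⁺ [He]2s², Al⁺ [Ne]3s², O⁺ [He]2s²2p³, Si⁺ [Ne]3s²3p¹.
Si⁺ loses a lone 3p electron whereas Al⁺ must break into a filled 3s² pair, so IE_2(Al) > IE_2(Si) even though Si has the higher nuclear charge.
Approximate IE_2 values (kJ/mol): B 2427, Al 1817, O 3388, Si 1577.
Overall IE_2 order: Si < Al < B < O.

O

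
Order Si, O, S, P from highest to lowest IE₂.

O > S > P > Si

After 1 electron has been removed, what remains? Si⁺ still has 3 valence electrons; O⁺ still has 5 valence electrons; S⁺ still has 5 valence electrons; P⁺ still has 4 valence electrons.
All are still removing valence electrons, so compare the +1 ions as you would atoms: IE_2 generally rises across a period (higher Z_eff) and falls down a group (larger shell), subject to the usual subshell exceptions.
Valence configurations: Si⁺ [Ne]3s²3p¹, O⁺ [He]2s²2p³, S⁺ [Ne]3s²3p³, P⁺ [Ne]3s²3p².
Tabulated IE_2 (kJ/mol): Si 1577, O 3388, S 2252, P 1907.
Putting it together, IE_2: Si < P < S < O.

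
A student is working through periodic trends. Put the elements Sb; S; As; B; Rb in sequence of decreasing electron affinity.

S, Sb, As, Rb, B

B is in period 2, group 13; S is in period 3, group 16; As is in period 4, group 15; Rb is in period 5, group 1; Sb is in period 5, group 15.
Atoms with high Z_eff and room in the valence shell (especially the halogens) have the most exothermic electron affinities.
Neither a single period nor a single group — weigh both effects.
Rb > B: this pair runs against the simple trend — see the exception note.
As > Rb: relative to Rb, both the across-period and down-group shifts push As's electron affinity up.
Sb > As: this pair runs against the simple trend — see the exception note.
S > Sb: both effects reinforce here, so S is clearly the higher of the two.
Note the exception: Rb has a higher electron affinity than B, contrary to the simple trend — B's ns²np¹ configuration gives only a small electron affinity — the sparsely filled np subshell binds an added electron weakly.
Note the exception: Sb has a higher electron affinity than As, contrary to the simple trend — both are half-filled np³, but the pairing/repulsion penalty for the added electron shrinks as the p orbitals become larger and more diffuse down the group, and for Sb that outweighs the weaker nuclear attraction.
Tabulated electron affinity (kJ/mol): B 27, S 200, As 78, Rb 47, Sb 103.
So from highest to lowest: S > Sb > As > Rb > B.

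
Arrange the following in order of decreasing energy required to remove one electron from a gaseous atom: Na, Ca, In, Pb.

Na is in period 3, group 1; Ca is in period 4, group 2; In is in period 5, group 13; Pb is in period 6, group 14.
Across a period the outer electron is held more tightly (higher IE₁); down a group it sits in a higher shell, more shielded, and comes off more easily.
A diagonal step moves right (one effect) and down (the opposite effect) at once.
In > Na: period and group pull opposite ways; the across-period shift dominates (558 vs 496 kJ/mol).
Ca > In: the two effects oppose for this pair; the down-group effect wins (590 vs 558 kJ/mol).
Pb > Ca: the two effects oppose for this pair; the across-period effect wins (716 vs 590 kJ/mol).
Approximate values (kJ/mol): Na 496, Ca 590, In 558, Pb 716.
So from highest to lowest: Pb > Ca > In > Na.

Pb > Ca > In > Na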